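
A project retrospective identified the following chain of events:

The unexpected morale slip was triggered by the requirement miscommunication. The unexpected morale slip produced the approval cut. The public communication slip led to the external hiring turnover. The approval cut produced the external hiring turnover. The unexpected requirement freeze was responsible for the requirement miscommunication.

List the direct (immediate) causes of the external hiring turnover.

the approval cut, the public communication slip

Upstream contributors include the unexpected requirement freeze, the requirement miscommunication, the unexpected morale slip, but only the approval cut, the public communication slip feed directly into the external hiring turnover.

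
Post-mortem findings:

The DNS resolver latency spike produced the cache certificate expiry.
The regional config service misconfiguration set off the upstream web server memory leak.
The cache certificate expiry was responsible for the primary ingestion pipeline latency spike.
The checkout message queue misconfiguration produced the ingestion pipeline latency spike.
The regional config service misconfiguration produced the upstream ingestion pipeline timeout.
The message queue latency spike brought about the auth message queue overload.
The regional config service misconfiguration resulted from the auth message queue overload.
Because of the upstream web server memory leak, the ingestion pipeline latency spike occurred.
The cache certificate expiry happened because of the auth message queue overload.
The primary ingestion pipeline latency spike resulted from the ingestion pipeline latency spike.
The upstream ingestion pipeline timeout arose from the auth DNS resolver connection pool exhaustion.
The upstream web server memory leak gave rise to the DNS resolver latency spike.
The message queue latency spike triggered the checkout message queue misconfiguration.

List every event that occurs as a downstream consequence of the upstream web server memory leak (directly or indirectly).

Direct effects: the DNS resolver latency spike, the ingestion pipeline latency spike.
2 steps out: the cache certificate expiry, the primary ingestion pipeline latency spike.
Not reachable from it: the message queue latency spike, the auth message queue overload, the regional config service misconfiguration, the checkout message queue misconfiguration, the upstream ingestion pipeline timeout, the auth DNS resolver connection pool exhaustion.

the DNS resolver latency spike, the cache certificate expiry, the ingestion pipeline latency spike, the primary ingestion pipeline latency spike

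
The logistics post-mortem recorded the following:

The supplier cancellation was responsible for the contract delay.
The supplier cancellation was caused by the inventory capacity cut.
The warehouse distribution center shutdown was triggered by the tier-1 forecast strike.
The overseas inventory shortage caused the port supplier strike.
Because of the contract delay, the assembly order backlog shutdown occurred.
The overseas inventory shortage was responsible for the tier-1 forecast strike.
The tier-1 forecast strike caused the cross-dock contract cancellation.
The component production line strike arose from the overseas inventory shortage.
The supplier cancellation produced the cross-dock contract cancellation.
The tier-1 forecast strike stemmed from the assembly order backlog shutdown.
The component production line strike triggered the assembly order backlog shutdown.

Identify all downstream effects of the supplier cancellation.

Direct effects: the contract delay, the cross-dock contract cancellation.
2 steps out: the assembly order backlog shutdown.
3 steps out: the tier-1 forecast strike.
4 steps out: the warehouse distribution center shutdown.
Not reachable from it: the overseas inventory shortage, the inventory capacity cut, the component production line strike, the port supplier strike.

the assembly order backlog shutdown, the contract delay, the cross-dock contract cancellation, the tier-1 forecast strike, the warehouse distribution center shutdown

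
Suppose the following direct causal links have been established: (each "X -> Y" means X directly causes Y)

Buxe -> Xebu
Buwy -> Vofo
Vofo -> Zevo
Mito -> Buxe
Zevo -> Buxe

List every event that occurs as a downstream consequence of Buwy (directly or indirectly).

Direct effects: Vofo.
2 steps out: Zevo.
3 steps out: Buxe.
4 steps out: Xebu.
Not reachable from it: Mito.

Buxe, Vofo, Xebu, Zevo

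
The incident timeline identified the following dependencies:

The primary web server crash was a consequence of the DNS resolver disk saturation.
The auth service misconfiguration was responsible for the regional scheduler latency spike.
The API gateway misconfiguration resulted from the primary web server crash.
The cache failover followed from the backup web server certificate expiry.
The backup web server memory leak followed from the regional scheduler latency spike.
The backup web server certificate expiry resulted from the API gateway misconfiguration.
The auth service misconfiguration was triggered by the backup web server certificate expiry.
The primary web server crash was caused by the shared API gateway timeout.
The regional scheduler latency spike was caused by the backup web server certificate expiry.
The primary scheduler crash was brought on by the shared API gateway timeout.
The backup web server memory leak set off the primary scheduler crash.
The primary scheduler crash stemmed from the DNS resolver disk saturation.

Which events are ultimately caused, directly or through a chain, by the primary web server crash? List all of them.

the API gateway misconfiguration, the auth service misconfiguration, the backup web server certificate expiry, the backup web server memory leak, the cache failover, the primary scheduler crash, the regional scheduler latency spike

Direct effects: the API gateway misconfiguration.
2 steps out: the backup web server certificate expiry.
3 steps out: the auth service misconfiguration, the cache failover, the regional scheduler latency spike.
4 steps out: the backup web server memory leak.
5 steps out: the primary scheduler crash.
Not reachable from it: the shared API gateway timeout, the DNS resolver disk saturation.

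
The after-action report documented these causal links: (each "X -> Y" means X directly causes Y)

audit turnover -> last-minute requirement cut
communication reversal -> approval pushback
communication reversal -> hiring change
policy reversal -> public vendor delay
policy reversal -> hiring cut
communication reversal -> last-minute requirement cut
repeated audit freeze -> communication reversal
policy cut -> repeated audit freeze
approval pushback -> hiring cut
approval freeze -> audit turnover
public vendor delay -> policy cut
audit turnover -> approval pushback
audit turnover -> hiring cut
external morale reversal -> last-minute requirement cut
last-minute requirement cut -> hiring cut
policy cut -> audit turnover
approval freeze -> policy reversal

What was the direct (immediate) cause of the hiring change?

the communication reversal

Upstream contributors include the approval freeze, the policy reversal, the public vendor delay, the policy cut, the repeated audit freeze, but only the communication reversal feeds directly into the hiring change.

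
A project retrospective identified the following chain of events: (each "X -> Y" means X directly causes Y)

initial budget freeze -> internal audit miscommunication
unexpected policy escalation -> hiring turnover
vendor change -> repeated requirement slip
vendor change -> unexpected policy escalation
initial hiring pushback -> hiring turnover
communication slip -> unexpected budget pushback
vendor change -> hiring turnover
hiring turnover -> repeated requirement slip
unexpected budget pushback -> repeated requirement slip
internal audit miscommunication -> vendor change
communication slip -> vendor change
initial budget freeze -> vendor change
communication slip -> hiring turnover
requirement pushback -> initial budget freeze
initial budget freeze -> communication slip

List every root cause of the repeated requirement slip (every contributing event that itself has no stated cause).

the initial hiring pushback, the requirement pushback

Tracing upstream from the repeated requirement slip: the repeated requirement slip ← the vendor change ← the initial budget freeze ← the requirement pushback.
A separate upstream branch: the repeated requirement slip ← the hiring turnover ← the initial hiring pushback.
Each of those chain origins has no stated cause.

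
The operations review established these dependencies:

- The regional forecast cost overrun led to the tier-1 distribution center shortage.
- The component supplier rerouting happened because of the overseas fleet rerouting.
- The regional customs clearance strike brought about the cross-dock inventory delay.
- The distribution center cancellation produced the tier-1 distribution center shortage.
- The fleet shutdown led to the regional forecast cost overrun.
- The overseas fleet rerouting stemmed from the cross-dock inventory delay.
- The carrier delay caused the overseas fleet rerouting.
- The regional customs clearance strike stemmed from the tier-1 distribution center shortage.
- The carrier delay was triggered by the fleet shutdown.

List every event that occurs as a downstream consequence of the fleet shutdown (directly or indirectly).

Direct effects: the regional forecast cost overrun, the carrier delay.
2 steps out: the tier-1 distribution center shortage, the overseas fleet rerouting.
3 steps out: the regional customs clearance strike, the component supplier rerouting.
4 steps out: the cross-dock inventory delay.
Not reachable from it: the distribution center cancellation.

the carrier delay, the component supplier rerouting, the cross-dock inventory delay, the overseas fleet rerouting, the regional customs clearance strike, the regional forecast cost overrun, the tier-1 distribution center shortage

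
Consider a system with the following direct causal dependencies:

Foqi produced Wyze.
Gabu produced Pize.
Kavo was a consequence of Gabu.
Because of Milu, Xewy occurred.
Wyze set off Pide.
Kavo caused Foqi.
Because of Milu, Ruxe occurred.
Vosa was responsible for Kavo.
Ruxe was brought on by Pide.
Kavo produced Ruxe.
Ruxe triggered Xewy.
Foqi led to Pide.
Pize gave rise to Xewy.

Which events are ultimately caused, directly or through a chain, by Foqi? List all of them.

Direct effects: Wyze, Pide.
2 steps out: Ruxe.
3 steps out: Xewy.
Not reachable from it: Gabu, Vosa, Kavo, Milu, Pize.

Pide, Ruxe, Wyze, Xewy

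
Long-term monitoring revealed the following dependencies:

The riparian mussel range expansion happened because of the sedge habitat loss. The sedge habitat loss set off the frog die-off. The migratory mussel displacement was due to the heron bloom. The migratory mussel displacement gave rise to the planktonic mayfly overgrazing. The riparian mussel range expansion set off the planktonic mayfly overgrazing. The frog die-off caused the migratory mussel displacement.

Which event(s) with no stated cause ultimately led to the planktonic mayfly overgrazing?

Tracing upstream from the planktonic mayfly overgrazing: the planktonic mayfly overgrazing ← the riparian mussel range expansion ← the sedge habitat loss.
A separate upstream branch: the planktonic mayfly overgrazing ← the migratory mussel displacement ← the heron bloom.
Each of those chain origins has no stated cause.

the heron bloom, the sedge habitat loss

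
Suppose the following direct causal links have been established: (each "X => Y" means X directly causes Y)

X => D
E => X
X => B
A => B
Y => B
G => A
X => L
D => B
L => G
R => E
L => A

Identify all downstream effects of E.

A, B, D, G, L, X

Direct effects: X.
2 steps out: L, D, B.
3 steps out: G, A.
Not reachable from it: R, Y.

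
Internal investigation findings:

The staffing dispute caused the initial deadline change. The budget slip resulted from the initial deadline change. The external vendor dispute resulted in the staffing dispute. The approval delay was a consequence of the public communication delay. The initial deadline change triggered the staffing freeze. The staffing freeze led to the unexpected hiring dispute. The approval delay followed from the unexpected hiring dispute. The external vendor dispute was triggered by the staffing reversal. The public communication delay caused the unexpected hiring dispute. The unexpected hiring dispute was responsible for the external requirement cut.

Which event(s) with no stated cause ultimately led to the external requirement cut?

the public communication delay, the staffing reversal

Tracing upstream from the external requirement cut: the external requirement cut ← the unexpected hiring dispute ← the staffing freeze ← the initial deadline change ← the staffing dispute ← the external vendor dispute ← the staffing reversal.
A separate upstream branch: the external requirement cut ← the unexpected hiring dispute ← the public communication delay.
Each of those chain origins has no stated cause.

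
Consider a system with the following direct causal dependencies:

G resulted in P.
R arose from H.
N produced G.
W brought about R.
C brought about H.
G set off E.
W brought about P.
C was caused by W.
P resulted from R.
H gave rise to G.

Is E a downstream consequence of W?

Yes

There is a causal chain: W → C → H → G → E.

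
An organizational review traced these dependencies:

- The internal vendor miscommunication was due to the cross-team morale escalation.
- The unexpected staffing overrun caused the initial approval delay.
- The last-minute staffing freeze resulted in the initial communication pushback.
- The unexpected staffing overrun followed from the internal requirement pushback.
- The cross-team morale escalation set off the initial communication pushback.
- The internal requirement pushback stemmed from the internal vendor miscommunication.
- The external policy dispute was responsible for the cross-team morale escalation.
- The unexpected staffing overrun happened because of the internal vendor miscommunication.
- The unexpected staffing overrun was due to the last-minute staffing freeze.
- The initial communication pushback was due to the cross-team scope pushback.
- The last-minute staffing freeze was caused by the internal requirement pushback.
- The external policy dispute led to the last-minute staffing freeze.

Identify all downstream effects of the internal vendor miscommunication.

the initial approval delay, the initial communication pushback, the internal requirement pushback, the last-minute staffing freeze, the unexpected staffing overrun

Direct effects: the internal requirement pushback, the unexpected staffing overrun.
2 steps out: the last-minute staffing freeze, the initial approval delay.
3 steps out: the initial communication pushback.
Not reachable from it: the external policy dispute, the cross-team morale escalation, the cross-team scope pushback.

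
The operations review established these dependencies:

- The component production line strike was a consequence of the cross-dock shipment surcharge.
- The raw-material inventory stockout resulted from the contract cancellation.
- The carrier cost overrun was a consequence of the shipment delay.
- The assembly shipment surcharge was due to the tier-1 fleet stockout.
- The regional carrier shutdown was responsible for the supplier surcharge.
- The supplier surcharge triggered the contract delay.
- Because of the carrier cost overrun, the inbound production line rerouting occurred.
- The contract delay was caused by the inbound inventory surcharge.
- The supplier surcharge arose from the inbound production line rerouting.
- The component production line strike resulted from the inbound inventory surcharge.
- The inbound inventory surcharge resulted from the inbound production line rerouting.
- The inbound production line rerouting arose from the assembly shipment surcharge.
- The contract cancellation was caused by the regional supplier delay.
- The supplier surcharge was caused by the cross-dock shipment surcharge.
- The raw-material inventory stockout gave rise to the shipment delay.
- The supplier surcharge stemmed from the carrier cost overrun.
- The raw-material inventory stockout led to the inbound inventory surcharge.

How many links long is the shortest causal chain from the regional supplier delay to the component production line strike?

4

Shortest chain: the regional supplier delay → the contract cancellation → the raw-material inventory stockout → the inbound inventory surcharge → the component production line strike.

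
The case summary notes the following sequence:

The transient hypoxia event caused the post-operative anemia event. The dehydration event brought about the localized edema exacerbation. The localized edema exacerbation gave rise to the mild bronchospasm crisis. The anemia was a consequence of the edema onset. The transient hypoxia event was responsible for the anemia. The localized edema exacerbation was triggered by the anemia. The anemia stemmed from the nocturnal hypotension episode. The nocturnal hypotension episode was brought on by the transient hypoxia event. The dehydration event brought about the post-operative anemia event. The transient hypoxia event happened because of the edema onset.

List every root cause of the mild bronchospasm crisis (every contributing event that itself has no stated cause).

the dehydration event, the edema onset

Tracing upstream from the mild bronchospasm crisis: the mild bronchospasm crisis ← the localized edema exacerbation ← the anemia ← the edema onset.
A separate upstream branch: the mild bronchospasm crisis ← the localized edema exacerbation ← the dehydration event.
Each of those chain origins has no stated cause.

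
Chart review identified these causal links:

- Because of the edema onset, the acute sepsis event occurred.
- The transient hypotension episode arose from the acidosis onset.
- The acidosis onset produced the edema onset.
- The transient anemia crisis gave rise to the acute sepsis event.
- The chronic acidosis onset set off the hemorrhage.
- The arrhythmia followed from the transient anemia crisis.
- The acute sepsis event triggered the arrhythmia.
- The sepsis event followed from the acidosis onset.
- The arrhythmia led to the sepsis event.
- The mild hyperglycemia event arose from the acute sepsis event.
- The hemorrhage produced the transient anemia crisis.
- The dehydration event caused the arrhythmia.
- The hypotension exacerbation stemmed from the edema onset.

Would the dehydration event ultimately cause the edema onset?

The dehydration event leads to the arrhythmia, the sepsis event; the edema onset is not among them.

No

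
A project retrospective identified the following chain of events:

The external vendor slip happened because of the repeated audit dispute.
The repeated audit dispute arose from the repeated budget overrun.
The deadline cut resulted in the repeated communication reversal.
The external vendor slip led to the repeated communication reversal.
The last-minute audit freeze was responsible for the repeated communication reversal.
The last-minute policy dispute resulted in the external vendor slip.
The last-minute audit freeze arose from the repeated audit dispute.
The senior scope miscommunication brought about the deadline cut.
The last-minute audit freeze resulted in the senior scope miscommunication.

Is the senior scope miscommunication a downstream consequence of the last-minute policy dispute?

The last-minute policy dispute leads to the external vendor slip, the repeated communication reversal; the senior scope miscommunication is not among them.

No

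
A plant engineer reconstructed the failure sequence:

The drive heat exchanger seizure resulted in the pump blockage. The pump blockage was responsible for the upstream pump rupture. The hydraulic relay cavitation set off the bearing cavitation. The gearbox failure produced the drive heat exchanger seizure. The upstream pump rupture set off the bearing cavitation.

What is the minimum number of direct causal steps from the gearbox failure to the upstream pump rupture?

3

Shortest chain: the gearbox failure → the drive heat exchanger seizure → the pump blockage → the upstream pump rupture.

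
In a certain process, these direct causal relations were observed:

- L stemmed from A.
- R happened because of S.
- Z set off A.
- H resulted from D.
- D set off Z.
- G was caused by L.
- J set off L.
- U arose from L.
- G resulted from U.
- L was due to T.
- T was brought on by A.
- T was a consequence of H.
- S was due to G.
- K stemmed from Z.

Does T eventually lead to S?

Yes

There is a causal chain: T → L → G → S.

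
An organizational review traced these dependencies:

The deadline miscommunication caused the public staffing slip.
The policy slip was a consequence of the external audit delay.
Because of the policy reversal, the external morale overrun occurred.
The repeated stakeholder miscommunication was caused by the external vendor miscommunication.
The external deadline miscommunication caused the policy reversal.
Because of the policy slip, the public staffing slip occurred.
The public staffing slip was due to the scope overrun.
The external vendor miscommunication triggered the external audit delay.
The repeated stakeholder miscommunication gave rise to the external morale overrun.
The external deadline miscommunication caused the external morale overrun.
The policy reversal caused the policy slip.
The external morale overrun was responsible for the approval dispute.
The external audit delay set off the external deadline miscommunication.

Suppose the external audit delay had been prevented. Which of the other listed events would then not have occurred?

the external deadline miscommunication, the policy reversal, the policy slip

Downstream of the external audit delay: the external deadline miscommunication, the policy reversal, the policy slip, the external morale overrun, the approval dispute, the public staffing slip.
Of those, still caused via another path: the external morale overrun, the approval dispute, the public staffing slip.
The remainder have no surviving cause.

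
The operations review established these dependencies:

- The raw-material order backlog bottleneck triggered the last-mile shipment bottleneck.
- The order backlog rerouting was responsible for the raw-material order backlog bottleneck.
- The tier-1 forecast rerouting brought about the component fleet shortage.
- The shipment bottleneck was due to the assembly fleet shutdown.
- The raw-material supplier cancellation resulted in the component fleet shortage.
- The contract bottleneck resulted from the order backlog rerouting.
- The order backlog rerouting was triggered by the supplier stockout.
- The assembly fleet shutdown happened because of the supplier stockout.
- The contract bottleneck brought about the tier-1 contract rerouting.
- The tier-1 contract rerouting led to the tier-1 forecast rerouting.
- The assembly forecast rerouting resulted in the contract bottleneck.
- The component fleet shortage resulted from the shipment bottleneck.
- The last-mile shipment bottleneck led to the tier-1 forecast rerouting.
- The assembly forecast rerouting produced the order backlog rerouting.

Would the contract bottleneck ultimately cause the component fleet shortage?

There is a causal chain: the contract bottleneck → the tier-1 contract rerouting → the tier-1 forecast rerouting → the component fleet shortage.

Yes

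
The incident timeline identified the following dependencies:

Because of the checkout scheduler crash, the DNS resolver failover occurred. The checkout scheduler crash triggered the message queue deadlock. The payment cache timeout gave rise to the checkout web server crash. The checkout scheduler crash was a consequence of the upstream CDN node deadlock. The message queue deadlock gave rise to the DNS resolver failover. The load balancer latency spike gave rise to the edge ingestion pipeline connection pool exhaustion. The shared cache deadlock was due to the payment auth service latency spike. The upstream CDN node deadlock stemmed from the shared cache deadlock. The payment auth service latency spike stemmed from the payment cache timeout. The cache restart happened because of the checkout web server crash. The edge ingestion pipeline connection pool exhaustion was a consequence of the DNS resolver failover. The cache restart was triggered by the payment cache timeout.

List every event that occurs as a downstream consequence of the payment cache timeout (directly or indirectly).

the DNS resolver failover, the cache restart, the checkout scheduler crash, the checkout web server crash, the edge ingestion pipeline connection pool exhaustion, the message queue deadlock, the payment auth service latency spike, the shared cache deadlock, the upstream CDN node deadlock

Direct effects: the payment auth service latency spike, the checkout web server crash, the cache restart.
2 steps out: the shared cache deadlock.
3 steps out: the upstream CDN node deadlock.
4 steps out: the checkout scheduler crash.
5 steps out: the message queue deadlock, the DNS resolver failover.
6 steps out: the edge ingestion pipeline connection pool exhaustion.
Not reachable from it: the load balancer latency spike.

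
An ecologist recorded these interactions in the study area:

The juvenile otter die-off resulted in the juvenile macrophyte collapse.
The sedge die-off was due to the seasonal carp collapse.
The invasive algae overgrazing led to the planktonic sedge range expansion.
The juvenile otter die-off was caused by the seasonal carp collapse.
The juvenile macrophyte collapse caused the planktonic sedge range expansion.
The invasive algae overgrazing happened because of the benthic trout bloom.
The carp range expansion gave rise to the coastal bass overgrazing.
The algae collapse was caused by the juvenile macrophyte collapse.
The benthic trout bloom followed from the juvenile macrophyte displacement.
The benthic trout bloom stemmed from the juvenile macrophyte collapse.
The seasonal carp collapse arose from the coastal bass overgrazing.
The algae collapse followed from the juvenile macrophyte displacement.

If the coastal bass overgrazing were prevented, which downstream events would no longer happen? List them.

the juvenile macrophyte collapse, the juvenile otter die-off, the seasonal carp collapse, the sedge die-off

Downstream of the coastal bass overgrazing: the seasonal carp collapse, the juvenile otter die-off, the sedge die-off, the juvenile macrophyte collapse, the benthic trout bloom, the invasive algae overgrazing, the planktonic sedge range expansion, the algae collapse.
Of those, still caused via another path: the benthic trout bloom, the invasive algae overgrazing, the planktonic sedge range expansion, the algae collapse.
The remainder have no surviving cause.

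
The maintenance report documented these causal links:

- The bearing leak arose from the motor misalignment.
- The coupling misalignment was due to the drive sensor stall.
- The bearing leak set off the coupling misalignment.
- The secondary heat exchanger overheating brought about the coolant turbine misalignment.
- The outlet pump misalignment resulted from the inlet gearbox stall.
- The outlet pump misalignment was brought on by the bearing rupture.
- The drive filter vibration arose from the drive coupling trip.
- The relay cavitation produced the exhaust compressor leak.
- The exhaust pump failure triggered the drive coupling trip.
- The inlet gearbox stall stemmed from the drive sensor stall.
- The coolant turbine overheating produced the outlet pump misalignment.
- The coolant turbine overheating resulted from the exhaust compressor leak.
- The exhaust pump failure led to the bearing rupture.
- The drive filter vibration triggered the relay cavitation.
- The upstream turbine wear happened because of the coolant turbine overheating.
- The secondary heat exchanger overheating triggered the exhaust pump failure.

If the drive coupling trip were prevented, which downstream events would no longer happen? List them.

the coolant turbine overheating, the drive filter vibration, the exhaust compressor leak, the relay cavitation, the upstream turbine wear

Downstream of the drive coupling trip: the drive filter vibration, the relay cavitation, the exhaust compressor leak, the coolant turbine overheating, the upstream turbine wear, the outlet pump misalignment.
Of those, still caused via another path: the outlet pump misalignment.
The remainder have no surviving cause.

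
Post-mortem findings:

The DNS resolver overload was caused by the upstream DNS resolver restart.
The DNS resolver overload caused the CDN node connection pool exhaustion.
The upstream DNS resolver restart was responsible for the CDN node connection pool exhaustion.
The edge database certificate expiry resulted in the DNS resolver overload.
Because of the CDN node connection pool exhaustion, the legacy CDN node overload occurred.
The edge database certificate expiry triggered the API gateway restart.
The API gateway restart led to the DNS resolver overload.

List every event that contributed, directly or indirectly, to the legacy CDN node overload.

the API gateway restart, the CDN node connection pool exhaustion, the DNS resolver overload, the edge database certificate expiry, the upstream DNS resolver restart

Immediate cause of the legacy CDN node overload: the CDN node connection pool exhaustion.
Further upstream: the upstream DNS resolver restart, the edge database certificate expiry, the API gateway restart, the DNS resolver overload.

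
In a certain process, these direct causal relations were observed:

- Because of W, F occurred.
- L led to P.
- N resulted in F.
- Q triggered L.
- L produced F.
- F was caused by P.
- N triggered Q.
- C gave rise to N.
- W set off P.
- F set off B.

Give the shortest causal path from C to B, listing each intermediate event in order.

C → N
N → F
F → B
Length: 3 steps.

C → N → F → B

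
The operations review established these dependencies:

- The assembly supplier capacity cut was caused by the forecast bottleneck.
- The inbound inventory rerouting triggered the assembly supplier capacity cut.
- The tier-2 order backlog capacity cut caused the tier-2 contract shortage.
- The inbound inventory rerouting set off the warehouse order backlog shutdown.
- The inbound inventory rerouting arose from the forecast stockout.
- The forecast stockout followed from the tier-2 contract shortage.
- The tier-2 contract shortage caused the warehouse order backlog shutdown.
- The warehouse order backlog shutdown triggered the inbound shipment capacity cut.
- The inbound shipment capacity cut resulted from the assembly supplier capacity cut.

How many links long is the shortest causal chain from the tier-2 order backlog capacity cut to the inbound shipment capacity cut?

Shortest chain: the tier-2 order backlog capacity cut → the tier-2 contract shortage → the warehouse order backlog shutdown → the inbound shipment capacity cut.

3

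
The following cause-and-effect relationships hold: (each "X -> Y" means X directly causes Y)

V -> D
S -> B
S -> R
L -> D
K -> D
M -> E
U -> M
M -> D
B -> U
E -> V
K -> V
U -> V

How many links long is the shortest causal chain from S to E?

4

Shortest chain: S → B → U → M → E.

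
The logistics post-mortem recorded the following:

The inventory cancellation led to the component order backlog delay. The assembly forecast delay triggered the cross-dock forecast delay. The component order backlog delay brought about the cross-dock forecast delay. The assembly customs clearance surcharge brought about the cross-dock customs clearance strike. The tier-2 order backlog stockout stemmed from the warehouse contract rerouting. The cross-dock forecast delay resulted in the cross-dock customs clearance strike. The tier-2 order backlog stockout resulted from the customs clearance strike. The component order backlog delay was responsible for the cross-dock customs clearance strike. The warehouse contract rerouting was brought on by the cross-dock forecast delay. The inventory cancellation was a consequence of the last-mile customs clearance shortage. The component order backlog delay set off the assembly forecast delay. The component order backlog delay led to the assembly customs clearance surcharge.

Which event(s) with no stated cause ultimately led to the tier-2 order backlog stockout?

the customs clearance strike, the last-mile customs clearance shortage

Tracing upstream from the tier-2 order backlog stockout: the tier-2 order backlog stockout ← the warehouse contract rerouting ← the cross-dock forecast delay ← the component order backlog delay ← the inventory cancellation ← the last-mile customs clearance shortage.
A separate upstream branch: the tier-2 order backlog stockout ← the customs clearance strike.
Each of those chain origins has no stated cause.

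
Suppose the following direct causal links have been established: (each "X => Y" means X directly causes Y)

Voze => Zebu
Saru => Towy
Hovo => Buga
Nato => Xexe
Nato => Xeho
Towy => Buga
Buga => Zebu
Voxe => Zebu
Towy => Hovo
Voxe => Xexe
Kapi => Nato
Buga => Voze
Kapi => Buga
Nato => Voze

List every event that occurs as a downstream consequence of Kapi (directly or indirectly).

Direct effects: Nato, Buga.
2 steps out: Xeho, Voze, Zebu, Xexe.
Not reachable from it: Saru, Towy, Hovo, Voxe.

Buga, Nato, Voze, Xeho, Xexe, Zebu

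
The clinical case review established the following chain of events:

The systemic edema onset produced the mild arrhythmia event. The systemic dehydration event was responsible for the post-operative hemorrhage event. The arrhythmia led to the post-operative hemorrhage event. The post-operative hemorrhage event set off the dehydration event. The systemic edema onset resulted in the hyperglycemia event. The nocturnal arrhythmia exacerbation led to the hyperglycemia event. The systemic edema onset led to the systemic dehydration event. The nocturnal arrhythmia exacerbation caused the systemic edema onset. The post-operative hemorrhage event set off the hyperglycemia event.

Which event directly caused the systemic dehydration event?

the systemic edema onset

Upstream contributors include the nocturnal arrhythmia exacerbation, but only the systemic edema onset feeds directly into the systemic dehydration event.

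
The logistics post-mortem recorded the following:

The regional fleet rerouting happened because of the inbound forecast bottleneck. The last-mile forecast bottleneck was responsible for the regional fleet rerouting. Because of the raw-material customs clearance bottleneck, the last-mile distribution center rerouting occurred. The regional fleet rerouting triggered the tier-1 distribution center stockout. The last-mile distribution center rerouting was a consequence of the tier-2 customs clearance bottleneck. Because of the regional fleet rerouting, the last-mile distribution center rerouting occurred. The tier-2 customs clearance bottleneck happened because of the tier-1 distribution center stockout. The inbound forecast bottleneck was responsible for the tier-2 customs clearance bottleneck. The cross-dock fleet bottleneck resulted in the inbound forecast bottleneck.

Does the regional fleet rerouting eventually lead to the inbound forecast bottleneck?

The regional fleet rerouting leads to the tier-1 distribution center stockout, the tier-2 customs clearance bottleneck, the last-mile distribution center rerouting; the inbound forecast bottleneck is not among them.

No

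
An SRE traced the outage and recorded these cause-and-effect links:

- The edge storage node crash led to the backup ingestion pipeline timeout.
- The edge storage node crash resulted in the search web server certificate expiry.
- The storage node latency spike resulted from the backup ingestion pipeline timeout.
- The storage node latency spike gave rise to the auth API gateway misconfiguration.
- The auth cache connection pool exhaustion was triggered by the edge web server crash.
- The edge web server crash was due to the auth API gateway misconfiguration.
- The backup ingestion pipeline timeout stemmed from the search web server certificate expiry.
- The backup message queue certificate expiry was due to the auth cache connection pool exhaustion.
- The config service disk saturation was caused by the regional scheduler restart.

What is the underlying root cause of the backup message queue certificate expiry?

Tracing upstream from the backup message queue certificate expiry: the backup message queue certificate expiry ← the auth cache connection pool exhaustion ← the edge web server crash ← the auth API gateway misconfiguration ← the storage node latency spike ← the backup ingestion pipeline timeout ← the edge storage node crash.
The edge storage node crash has no stated cause, so it is the root.

the edge storage node crash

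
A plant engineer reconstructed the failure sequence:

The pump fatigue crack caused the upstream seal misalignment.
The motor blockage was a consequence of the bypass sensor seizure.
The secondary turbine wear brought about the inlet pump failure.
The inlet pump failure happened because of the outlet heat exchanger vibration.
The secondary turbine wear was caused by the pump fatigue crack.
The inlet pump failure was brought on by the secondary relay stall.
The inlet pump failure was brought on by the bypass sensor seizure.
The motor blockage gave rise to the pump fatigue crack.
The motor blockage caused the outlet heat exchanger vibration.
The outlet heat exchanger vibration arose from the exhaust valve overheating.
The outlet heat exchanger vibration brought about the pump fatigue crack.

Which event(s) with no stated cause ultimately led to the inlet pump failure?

Tracing upstream from the inlet pump failure: the inlet pump failure ← the outlet heat exchanger vibration ← the exhaust valve overheating.
A separate upstream branch: the inlet pump failure ← the bypass sensor seizure.
A separate upstream branch: the inlet pump failure ← the secondary relay stall.
Each of those chain origins has no stated cause.

the bypass sensor seizure, the exhaust valve overheating, the secondary relay stall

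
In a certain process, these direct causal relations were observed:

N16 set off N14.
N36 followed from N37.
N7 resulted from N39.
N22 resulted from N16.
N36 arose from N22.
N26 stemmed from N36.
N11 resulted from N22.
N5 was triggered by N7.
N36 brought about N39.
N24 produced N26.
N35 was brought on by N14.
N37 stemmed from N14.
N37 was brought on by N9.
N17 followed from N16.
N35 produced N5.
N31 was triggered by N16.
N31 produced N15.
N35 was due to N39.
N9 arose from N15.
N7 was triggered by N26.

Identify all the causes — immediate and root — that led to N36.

Immediate causes of N36: N22, N37.
Further upstream: N16, N31, N15, N9, N14.

N14, N15, N16, N22, N31, N37, N9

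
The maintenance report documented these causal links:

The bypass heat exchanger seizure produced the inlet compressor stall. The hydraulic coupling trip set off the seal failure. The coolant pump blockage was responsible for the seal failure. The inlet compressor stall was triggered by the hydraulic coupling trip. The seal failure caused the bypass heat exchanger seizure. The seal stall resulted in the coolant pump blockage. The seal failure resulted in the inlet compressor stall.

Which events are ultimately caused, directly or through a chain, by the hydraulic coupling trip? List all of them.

the bypass heat exchanger seizure, the inlet compressor stall, the seal failure

Direct effects: the seal failure, the inlet compressor stall.
2 steps out: the bypass heat exchanger seizure.
Not reachable from it: the seal stall, the coolant pump blockage.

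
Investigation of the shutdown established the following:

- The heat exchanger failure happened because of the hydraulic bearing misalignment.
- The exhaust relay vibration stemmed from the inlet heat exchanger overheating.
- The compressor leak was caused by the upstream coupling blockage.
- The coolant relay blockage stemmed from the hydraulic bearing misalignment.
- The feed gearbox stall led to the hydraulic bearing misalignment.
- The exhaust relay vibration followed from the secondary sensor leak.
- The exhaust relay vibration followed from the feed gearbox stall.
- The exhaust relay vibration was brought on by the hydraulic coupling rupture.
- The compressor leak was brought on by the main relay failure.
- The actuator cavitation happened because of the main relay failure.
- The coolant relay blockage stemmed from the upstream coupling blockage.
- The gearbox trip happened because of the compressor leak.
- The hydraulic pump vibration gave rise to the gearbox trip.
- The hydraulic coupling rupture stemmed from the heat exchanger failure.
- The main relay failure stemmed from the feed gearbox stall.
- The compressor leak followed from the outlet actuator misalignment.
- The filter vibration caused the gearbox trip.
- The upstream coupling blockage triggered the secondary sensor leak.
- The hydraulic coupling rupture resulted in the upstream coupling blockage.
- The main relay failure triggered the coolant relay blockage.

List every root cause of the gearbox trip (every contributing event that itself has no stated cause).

Tracing upstream from the gearbox trip: the gearbox trip ← the compressor leak ← the main relay failure ← the feed gearbox stall.
A separate upstream branch: the gearbox trip ← the compressor leak ← the outlet actuator misalignment.
A separate upstream branch: the gearbox trip ← the filter vibration.
A separate upstream branch: the gearbox trip ← the hydraulic pump vibration.
Each of those chain origins has no stated cause.

the feed gearbox stall, the filter vibration, the hydraulic pump vibration, the outlet actuator misalignment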